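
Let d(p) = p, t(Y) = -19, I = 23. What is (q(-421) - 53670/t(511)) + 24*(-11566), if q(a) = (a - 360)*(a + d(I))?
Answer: 685496/19 ≈ 36079.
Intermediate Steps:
q(a) = (-360 + a)*(23 + a) (q(a) = (a - 360)*(a + 23) = (-360 + a)*(23 + a))
(q(-421) - 53670/t(511)) + 24*(-11566) = ((-8280 + (-421)² - 337*(-421)) - 53670/(-19)) + 24*(-11566) = ((-8280 + 177241 + 141877) - 53670*(-1/19)) - 277584 = (310838 + 53670/19) - 277584 = 5959592/19 - 277584 = 685496/19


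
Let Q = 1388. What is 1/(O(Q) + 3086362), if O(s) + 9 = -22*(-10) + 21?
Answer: 1/3086594 ≈ 3.2398e-7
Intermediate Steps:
O(s) = 232 (O(s) = -9 + (-22*(-10) + 21) = -9 + (220 + 21) = -9 + 241 = 232)
1/(O(Q) + 3086362) = 1/(232 + 3086362) = 1/3086594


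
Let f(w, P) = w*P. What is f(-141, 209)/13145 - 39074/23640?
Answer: -11002499/2824980 ≈ -3.8947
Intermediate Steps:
f(w, P) = P*w
f(-141, 209)/13145 - 39074/23640 = (209*(-141))/13145 - 39074/23640 = -29469*1/13145 - 39074*1/23640 = -2679/1195 - 19537/11820 = -11002499/2824980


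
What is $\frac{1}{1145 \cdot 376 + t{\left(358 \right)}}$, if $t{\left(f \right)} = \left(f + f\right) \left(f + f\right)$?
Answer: $\frac{1}{943176} \approx 1.0602 \cdot 10^{-6}$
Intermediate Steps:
$t{\left(f \right)} = 4 f^{2}$ ($t{\left(f \right)} = 2 f 2 f = 4 f^{2}$)
$\frac{1}{1145 \cdot 376 + t{\left(358 \right)}} = \frac{1}{1145 \cdot 376 + 4 \cdot 358^{2}} = \frac{1}{430520 + 4 \cdot 128164} = \frac{1}{430520 + 512656} = \frac{1}{943176}$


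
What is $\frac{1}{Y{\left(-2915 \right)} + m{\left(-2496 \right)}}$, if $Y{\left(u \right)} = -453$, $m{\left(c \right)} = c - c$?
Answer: $- \frac{1}{453} \approx -0.0022075$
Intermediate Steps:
$m{\left(c \right)} = 0$
$\frac{1}{Y{\left(-2915 \right)} + m{\left(-2496 \right)}} = \frac{1}{-453 + 0} = \frac{1}{-453} = - \frac{1}{453}$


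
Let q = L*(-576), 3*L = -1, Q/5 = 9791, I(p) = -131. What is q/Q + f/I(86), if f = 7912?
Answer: -387306808/6413105 ≈ -60.393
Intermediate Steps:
Q = 48955 (Q = 5*9791 = 48955)
L = -1/3 (L = (1/3)*(-1) = -1/3 ≈ -0.33333)
q = 192 (q = -1/3*(-576) = 192)
q/Q + f/I(86) = 192/48955 + 7912/(-131) = 192*(1/48955) + 7912*(-1/131) = 192/48955 - 7912/131 = -387306808/6413105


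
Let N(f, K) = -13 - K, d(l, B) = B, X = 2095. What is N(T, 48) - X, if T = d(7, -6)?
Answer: -2156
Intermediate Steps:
T = -6
N(T, 48) - X = (-13 - 1*48) - 1*2095 = (-13 - 48) - 2095 = -61 - 2095 = -2156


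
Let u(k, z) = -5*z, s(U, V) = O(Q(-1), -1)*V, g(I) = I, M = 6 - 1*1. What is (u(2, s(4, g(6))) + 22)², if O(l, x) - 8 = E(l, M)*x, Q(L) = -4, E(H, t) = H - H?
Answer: 47524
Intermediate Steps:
M = 5 (M = 6 - 1 = 5)
E(H, t) = 0
O(l, x) = 8 (O(l, x) = 8 + 0*x = 8 + 0 = 8)
s(U, V) = 8*V
(u(2, s(4, g(6))) + 22)² = (-40*6 + 22)² = (-5*48 + 22)² = (-240 + 22)² = (-218)² = 47524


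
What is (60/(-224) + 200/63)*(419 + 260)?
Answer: 142105/72 ≈ 1973.7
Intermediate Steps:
(60/(-224) + 200/63)*(419 + 260) = (60*(-1/224) + 200*(1/63))*679 = (-15/56 + 200/63)*679 = (1465/504)*679 = 142105/72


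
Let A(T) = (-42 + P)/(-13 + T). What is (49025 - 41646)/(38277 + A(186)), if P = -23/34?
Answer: 43403278/225143863 ≈ 0.19278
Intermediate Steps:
P = -23/34 (P = -23*1/34 = -23/34 ≈ -0.67647)
A(T) = -1451/(34*(-13 + T)) (A(T) = (-42 - 23/34)/(-13 + T) = -1451/(34*(-13 + T)))
(49025 - 41646)/(38277 + A(186)) = (49025 - 41646)/(38277 - 1451/(-442 + 34*186)) = 7379/(38277 - 1451/(-442 + 6324)) = 7379/(38277 - 1451/5882) = 7379/(225143863/5882) = 7379*(5882/225143863) = 43403278/225143863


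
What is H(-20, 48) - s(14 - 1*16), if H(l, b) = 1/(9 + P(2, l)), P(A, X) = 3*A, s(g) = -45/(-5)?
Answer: -134/15 ≈ -8.9333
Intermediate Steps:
s(g) = 9 (s(g) = -45*(-⅕) = 9)
H(l, b) = 1/15 (H(l, b) = 1/(9 + 3*2) = 1/(9 + 6) = 1/15)
H(-20, 48) - s(14 - 1*16) = 1/15 - 1*9 = 1/15 - 9 = -134/15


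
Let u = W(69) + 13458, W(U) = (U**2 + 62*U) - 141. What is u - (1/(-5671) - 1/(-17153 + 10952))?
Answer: 14833362502/663507 ≈ 22356.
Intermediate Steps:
W(U) = -141 + U**2 + 62*U
u = 22356 (u = (-141 + 69**2 + 62*69) + 13458 = (-141 + 4761 + 4278) + 13458 = 8898 + 13458 = 22356)
u - (1/(-5671) - 1/(-17153 + 10952)) = 22356 - (1/(-5671) - 1/(-17153 + 10952)) = 22356 - (-1/5671 - 1/(-6201)) = 22356 - (-1/5671 - 1*(-1/6201)) = 22356 - (-1/5671 + 1/6201) = 22356 - 1*(-10/663507) = 22356 + 10/663507 = 14833362502/663507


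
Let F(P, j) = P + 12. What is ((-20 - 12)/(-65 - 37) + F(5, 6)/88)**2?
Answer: 5175625/20142144 ≈ 0.25696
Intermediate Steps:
F(P, j) = 12 + P
((-20 - 12)/(-65 - 37) + F(5, 6)/88)**2 = ((-20 - 12)/(-65 - 37) + (12 + 5)/88)**2 = (-32/(-102) + 17*(1/88))**2 = (-32*(-1/102) + 17/88)**2 = (16/51 + 17/88)**2 = (2275/4488)**2 = 5175625/20142144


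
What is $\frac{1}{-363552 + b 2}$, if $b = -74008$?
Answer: $- \frac{1}{511568} \approx -1.9548 \cdot 10^{-6}$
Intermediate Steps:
$\frac{1}{-363552 + b 2} = \frac{1}{-363552 - 148016} = \frac{1}{-511568} = - \frac{1}{511568}$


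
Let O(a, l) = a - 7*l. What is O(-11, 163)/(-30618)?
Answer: 64/1701 ≈ 0.037625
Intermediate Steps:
O(-11, 163)/(-30618) = (-11 - 7*163)/(-30618) = (-11 - 1141)*(-1/30618) = -1152*(-1/30618) = 64/1701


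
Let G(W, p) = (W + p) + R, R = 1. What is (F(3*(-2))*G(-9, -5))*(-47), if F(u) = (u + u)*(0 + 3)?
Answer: -21996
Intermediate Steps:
F(u) = 6*u (F(u) = (2*u)*3 = 6*u)
G(W, p) = 1 + W + p (G(W, p) = (W + p) + 1 = 1 + W + p)
(F(3*(-2))*G(-9, -5))*(-47) = ((6*(3*(-2)))*(1 - 9 - 5))*(-47) = ((6*(-6))*(-13))*(-47) = -36*(-13)*(-47) = 468*(-47) = -21996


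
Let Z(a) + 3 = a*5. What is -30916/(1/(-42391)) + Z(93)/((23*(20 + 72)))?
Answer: 1386572645279/1058 ≈ 1.3106e+9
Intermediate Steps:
Z(a) = -3 + 5*a (Z(a) = -3 + a*5 = -3 + 5*a)
-30916/(1/(-42391)) + Z(93)/((23*(20 + 72))) = -30916/(1/(-42391)) + (-3 + 5*93)/((23*(20 + 72))) = -30916/(-1/42391) + (-3 + 465)/((23*92)) = -30916*(-42391) + 462/2116 = 1310560156 + 462*(1/2116) = 1310560156 + 231/1058 = 1386572645279/1058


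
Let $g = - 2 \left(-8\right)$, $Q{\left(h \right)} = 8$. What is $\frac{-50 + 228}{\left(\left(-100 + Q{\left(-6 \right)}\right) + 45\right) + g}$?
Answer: $- \frac{178}{31} \approx -5.7419$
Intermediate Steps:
$g = 16$ ($g = \left(-1\right) \left(-16\right) = 16$)
$\frac{-50 + 228}{\left(\left(-100 + Q{\left(-6 \right)}\right) + 45\right) + g} = \frac{-50 + 228}{\left(\left(-100 + 8\right) + 45\right) + 16} = \frac{178}{\left(-92 + 45\right) + 16} = \frac{178}{-47 + 16} = \frac{178}{-31} = 178 \left(- \frac{1}{31}\right) = - \frac{178}{31}$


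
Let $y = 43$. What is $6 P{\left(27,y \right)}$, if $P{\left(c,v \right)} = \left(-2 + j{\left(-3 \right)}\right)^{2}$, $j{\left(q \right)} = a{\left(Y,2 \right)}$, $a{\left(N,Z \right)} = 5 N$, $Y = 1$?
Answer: $54$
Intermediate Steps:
$j{\left(q \right)} = 5$ ($j{\left(q \right)} = 5 \cdot 1 = 5$)
$P{\left(c,v \right)} = 9$ ($P{\left(c,v \right)} = \left(-2 + 5\right)^{2} = 3^{2} = 9$)
$6 P{\left(27,y \right)} = 6 \cdot 9 = 54$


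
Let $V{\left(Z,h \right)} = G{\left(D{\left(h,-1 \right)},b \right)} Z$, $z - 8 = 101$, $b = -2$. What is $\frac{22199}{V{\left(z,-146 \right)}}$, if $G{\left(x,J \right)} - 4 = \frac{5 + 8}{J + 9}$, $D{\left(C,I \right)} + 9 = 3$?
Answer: $\frac{155393}{4469} \approx 34.771$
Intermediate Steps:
$D{\left(C,I \right)} = -6$ ($D{\left(C,I \right)} = -9 + 3 = -6$)
$G{\left(x,J \right)} = 4 + \frac{13}{9 + J}$ ($G{\left(x,J \right)} = 4 + \frac{5 + 8}{J + 9} = 4 + \frac{13}{9 + J}$)
$z = 109$ ($z = 8 + 101 = 109$)
$V{\left(Z,h \right)} = \frac{41 Z}{7}$ ($V{\left(Z,h \right)} = \frac{49 + 4 \left(-2\right)}{9 - 2} Z = \frac{49 - 8}{7} Z = \frac{1}{7} \cdot 41 Z = \frac{41 Z}{7}$)
$\frac{22199}{V{\left(z,-146 \right)}} = \frac{22199}{\frac{41}{7} \cdot 109} = \frac{22199}{\frac{4469}{7}} = 22199 \cdot \frac{7}{4469} = \frac{155393}{4469}$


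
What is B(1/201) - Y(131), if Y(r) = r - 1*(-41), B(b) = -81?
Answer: -253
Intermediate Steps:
Y(r) = 41 + r (Y(r) = r + 41 = 41 + r)
B(1/201) - Y(131) = -81 - (41 + 131) = -81 - 1*172 = -81 - 172 = -253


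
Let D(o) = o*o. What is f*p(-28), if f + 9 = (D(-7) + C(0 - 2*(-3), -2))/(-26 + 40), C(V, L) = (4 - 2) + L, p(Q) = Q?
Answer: 154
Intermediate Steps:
C(V, L) = 2 + L
D(o) = o**2
f = -11/2 (f = -9 + ((-7)**2 + (2 - 2))/(-26 + 40) = -9 + (49 + 0)/14 = -9 + 49*(1/14) = -9 + 7/2 = -11/2 ≈ -5.5000)
f*p(-28) = -11/2*(-28) = 154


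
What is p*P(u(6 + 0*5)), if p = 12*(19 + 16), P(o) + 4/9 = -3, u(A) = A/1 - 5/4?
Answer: -4340/3 ≈ -1446.7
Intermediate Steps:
u(A) = -5/4 + A (u(A) = A*1 - 5*¼ = A - 5/4 = -5/4 + A)
P(o) = -31/9 (P(o) = -4/9 - 3 = -31/9)
p = 420 (p = 12*35 = 420)
p*P(u(6 + 0*5)) = 420*(-31/9) = -4340/3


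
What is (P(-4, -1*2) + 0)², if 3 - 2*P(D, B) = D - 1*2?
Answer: 81/4 ≈ 20.250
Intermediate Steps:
P(D, B) = 5/2 - D/2 (P(D, B) = 3/2 - (D - 1*2)/2 = 3/2 - (D - 2)/2 = 3/2 - (-2 + D)/2 = 3/2 + (1 - D/2) = 5/2 - D/2)
(P(-4, -1*2) + 0)² = ((5/2 - ½*(-4)) + 0)² = ((5/2 + 2) + 0)² = (9/2 + 0)² = (9/2)² = 81/4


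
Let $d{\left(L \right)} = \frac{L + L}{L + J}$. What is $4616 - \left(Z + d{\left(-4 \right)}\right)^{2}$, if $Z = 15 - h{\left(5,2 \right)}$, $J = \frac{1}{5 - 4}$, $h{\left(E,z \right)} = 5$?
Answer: $\frac{40100}{9} \approx 4455.6$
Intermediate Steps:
$J = 1$ ($J = 1^{-1} = 1$)
$d{\left(L \right)} = \frac{2 L}{1 + L}$ ($d{\left(L \right)} = \frac{L + L}{L + 1} = \frac{2 L}{1 + L}$)
$Z = 10$ ($Z = 15 - 5 = 10$)
$4616 - \left(Z + d{\left(-4 \right)}\right)^{2} = 4616 - \left(10 + 2 \left(-4\right) \frac{1}{1 - 4}\right)^{2} = 4616 - \left(10 + 2 \left(-4\right) \frac{1}{-3}\right)^{2} = 4616 - \left(10 + 2 \left(-4\right) \left(- \frac{1}{3}\right)\right)^{2} = 4616 - \left(10 + \frac{8}{3}\right)^{2} = 4616 - \left(\frac{38}{3}\right)^{2} = 4616 - \frac{1444}{9} = \frac{40100}{9}$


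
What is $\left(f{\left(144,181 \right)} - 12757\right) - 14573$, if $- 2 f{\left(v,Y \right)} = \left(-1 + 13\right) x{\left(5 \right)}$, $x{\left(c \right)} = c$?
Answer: $-27360$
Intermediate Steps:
$f{\left(v,Y \right)} = -30$ ($f{\left(v,Y \right)} = - \frac{\left(-1 + 13\right) 5}{2} = - \frac{12 \cdot 5}{2} = \left(- \frac{1}{2}\right) 60 = -30$)
$\left(f{\left(144,181 \right)} - 12757\right) - 14573 = \left(-30 - 12757\right) - 14573 = -12787 - 14573 = -27360$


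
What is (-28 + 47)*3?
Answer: 57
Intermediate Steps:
(-28 + 47)*3 = 19*3 = 57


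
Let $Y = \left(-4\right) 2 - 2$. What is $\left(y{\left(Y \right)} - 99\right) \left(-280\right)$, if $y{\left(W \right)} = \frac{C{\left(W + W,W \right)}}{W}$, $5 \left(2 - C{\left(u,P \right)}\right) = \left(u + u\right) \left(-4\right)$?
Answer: $26880$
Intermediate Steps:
$C{\left(u,P \right)} = 2 + \frac{8 u}{5}$ ($C{\left(u,P \right)} = 2 - \frac{\left(u + u\right) \left(-4\right)}{5} = 2 - \frac{2 u \left(-4\right)}{5} = 2 - \frac{\left(-8\right) u}{5} = 2 + \frac{8 u}{5}$)
$Y = -10$ ($Y = -8 - 2 = -10$)
$y{\left(W \right)} = \frac{2 + \frac{16 W}{5}}{W}$ ($y{\left(W \right)} = \frac{2 + \frac{8 \left(W + W\right)}{5}}{W} = \frac{2 + \frac{8 \cdot 2 W}{5}}{W} = \frac{2 + \frac{16 W}{5}}{W}$)
$\left(y{\left(Y \right)} - 99\right) \left(-280\right) = \left(\left(\frac{16}{5} + \frac{2}{-10}\right) - 99\right) \left(-280\right) = \left(\left(\frac{16}{5} + 2 \left(- \frac{1}{10}\right)\right) - 99\right) \left(-280\right) = \left(\left(\frac{16}{5} - \frac{1}{5}\right) - 99\right) \left(-280\right) = \left(3 - 99\right) \left(-280\right) = \left(-96\right) \left(-280\right) = 26880$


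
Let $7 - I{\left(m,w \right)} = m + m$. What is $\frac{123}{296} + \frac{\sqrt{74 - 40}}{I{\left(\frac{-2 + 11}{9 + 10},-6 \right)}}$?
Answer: $\frac{123}{296} + \frac{19 \sqrt{34}}{115} \approx 1.3789$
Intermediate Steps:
$I{\left(m,w \right)} = 7 - 2 m$ ($I{\left(m,w \right)} = 7 - \left(m + m\right) = 7 - 2 m$)
$\frac{123}{296} + \frac{\sqrt{74 - 40}}{I{\left(\frac{-2 + 11}{9 + 10},-6 \right)}} = \frac{123}{296} + \frac{\sqrt{74 - 40}}{7 - 2 \frac{-2 + 11}{9 + 10}} = 123 \cdot \frac{1}{296} + \frac{\sqrt{34}}{7 - 2 \cdot \frac{9}{19}} = \frac{123}{296} + \frac{\sqrt{34}}{7 - 2 \cdot 9 \cdot \frac{1}{19}} = \frac{123}{296} + \frac{\sqrt{34}}{7 - \frac{18}{19}} = \frac{123}{296} + \frac{\sqrt{34}}{\frac{115}{19}} = \frac{123}{296} + \sqrt{34} \cdot \frac{19}{115} = \frac{123}{296} + \frac{19 \sqrt{34}}{115}$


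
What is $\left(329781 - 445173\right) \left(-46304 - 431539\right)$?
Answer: $55139259456$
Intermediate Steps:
$\left(329781 - 445173\right) \left(-46304 - 431539\right) = \left(-115392\right) \left(-477843\right) = 55139259456$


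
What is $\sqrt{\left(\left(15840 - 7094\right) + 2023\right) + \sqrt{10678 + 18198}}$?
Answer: $\sqrt{10769 + 2 \sqrt{7219}} \approx 104.59$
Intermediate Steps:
$\sqrt{\left(\left(15840 - 7094\right) + 2023\right) + \sqrt{10678 + 18198}} = \sqrt{\left(8746 + 2023\right) + \sqrt{28876}} = \sqrt{10769 + 2 \sqrt{7219}}$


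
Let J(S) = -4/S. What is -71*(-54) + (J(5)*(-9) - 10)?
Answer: 19156/5 ≈ 3831.2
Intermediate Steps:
-71*(-54) + (J(5)*(-9) - 10) = -71*(-54) + (-4/5*(-9) - 10) = 3834 + (-4*1/5*(-9) - 10) = 3834 + (-4/5*(-9) - 10) = 3834 + (36/5 - 10) = 3834 - 14/5 = 19156/5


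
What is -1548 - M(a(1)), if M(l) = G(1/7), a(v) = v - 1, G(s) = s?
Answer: -10837/7 ≈ -1548.1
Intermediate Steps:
a(v) = -1 + v
M(l) = 1/7
-1548 - M(a(1)) = -1548 - 1*1/7 = -1548 - 1/7 = -10837/7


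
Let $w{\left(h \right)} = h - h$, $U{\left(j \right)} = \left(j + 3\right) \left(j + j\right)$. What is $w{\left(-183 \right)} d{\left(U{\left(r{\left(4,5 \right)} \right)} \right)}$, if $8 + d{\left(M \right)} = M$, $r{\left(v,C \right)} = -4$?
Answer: $0$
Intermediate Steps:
$U{\left(j \right)} = 2 j \left(3 + j\right)$ ($U{\left(j \right)} = \left(3 + j\right) 2 j = 2 j \left(3 + j\right)$)
$d{\left(M \right)} = -8 + M$
$w{\left(h \right)} = 0$
$w{\left(-183 \right)} d{\left(U{\left(r{\left(4,5 \right)} \right)} \right)} = 0 \left(-8 + 2 \left(-4\right) \left(3 - 4\right)\right) = 0 \left(-8 + 2 \left(-4\right) \left(-1\right)\right) = 0 \left(-8 + 8\right) = 0 \cdot 0 = 0$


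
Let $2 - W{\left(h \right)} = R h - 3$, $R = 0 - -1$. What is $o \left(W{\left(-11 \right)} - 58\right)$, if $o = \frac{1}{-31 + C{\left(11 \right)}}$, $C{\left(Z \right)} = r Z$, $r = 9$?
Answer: $- \frac{21}{34} \approx -0.61765$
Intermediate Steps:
$C{\left(Z \right)} = 9 Z$
$R = 1$ ($R = 0 + 1 = 1$)
$o = \frac{1}{68}$ ($o = \frac{1}{-31 + 9 \cdot 11} = \frac{1}{-31 + 99} = \frac{1}{68} \approx 0.014706$)
$W{\left(h \right)} = 5 - h$ ($W{\left(h \right)} = 2 - \left(1 h - 3\right) = 2 - \left(h - 3\right) = 2 - \left(-3 + h\right) = 5 - h$)
$o \left(W{\left(-11 \right)} - 58\right) = \frac{\left(5 - -11\right) - 58}{68} = \frac{\left(5 + 11\right) - 58}{68} = \frac{16 - 58}{68} = \frac{1}{68} \left(-42\right) = - \frac{21}{34}$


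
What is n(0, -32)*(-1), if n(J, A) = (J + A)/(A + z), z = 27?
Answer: -32/5 ≈ -6.4000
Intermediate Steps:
n(J, A) = (A + J)/(27 + A) (n(J, A) = (J + A)/(A + 27) = (A + J)/(27 + A))
n(0, -32)*(-1) = ((-32 + 0)/(27 - 32))*(-1) = (-32/(-5))*(-1) = -1/5*(-32)*(-1) = (32/5)*(-1) = -32/5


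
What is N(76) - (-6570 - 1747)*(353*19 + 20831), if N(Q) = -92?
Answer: 229033454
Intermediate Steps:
N(76) - (-6570 - 1747)*(353*19 + 20831) = -92 - (-6570 - 1747)*(353*19 + 20831) = -92 - (-8317)*(6707 + 20831) = -92 - (-8317)*27538 = -92 - 1*(-229033546) = -92 + 229033546 = 229033454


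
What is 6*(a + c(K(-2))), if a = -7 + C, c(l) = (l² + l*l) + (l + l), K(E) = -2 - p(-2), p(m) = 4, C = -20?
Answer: 198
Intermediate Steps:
K(E) = -6 (K(E) = -2 - 1*4 = -2 - 4 = -6)
c(l) = 2*l + 2*l² (c(l) = (l² + l²) + 2*l = 2*l² + 2*l = 2*l + 2*l²)
a = -27 (a = -7 - 20 = -27)
6*(a + c(K(-2))) = 6*(-27 + 2*(-6)*(1 - 6)) = 6*(-27 + 2*(-6)*(-5)) = 6*(-27 + 60) = 6*33 = 198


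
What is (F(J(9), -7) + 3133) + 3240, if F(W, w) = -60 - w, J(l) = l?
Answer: 6320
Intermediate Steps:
(F(J(9), -7) + 3133) + 3240 = ((-60 - 1*(-7)) + 3133) + 3240 = ((-60 + 7) + 3133) + 3240 = (-53 + 3133) + 3240 = 3080 + 3240 = 6320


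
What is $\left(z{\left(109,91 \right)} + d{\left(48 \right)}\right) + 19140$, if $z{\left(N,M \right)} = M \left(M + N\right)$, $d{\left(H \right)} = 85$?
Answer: $37425$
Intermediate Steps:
$\left(z{\left(109,91 \right)} + d{\left(48 \right)}\right) + 19140 = \left(91 \left(91 + 109\right) + 85\right) + 19140 = \left(91 \cdot 200 + 85\right) + 19140 = \left(18200 + 85\right) + 19140 = 18285 + 19140 = 37425$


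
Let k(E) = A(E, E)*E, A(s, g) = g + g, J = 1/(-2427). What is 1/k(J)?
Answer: 5890329/2 ≈ 2.9452e+6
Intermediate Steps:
J = -1/2427 ≈ -0.00041203
A(s, g) = 2*g
k(E) = 2*E² (k(E) = (2*E)*E = 2*E²)
1/k(J) = 1/(2*(-1/2427)²) = 1/(2*(1/5890329)) = 1/(2/5890329) = 5890329/2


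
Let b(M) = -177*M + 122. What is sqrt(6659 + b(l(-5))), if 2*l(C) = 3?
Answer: sqrt(26062)/2 ≈ 80.719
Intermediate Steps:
l(C) = 3/2 (l(C) = (1/2)*3 = 3/2)
b(M) = 122 - 177*M
sqrt(6659 + b(l(-5))) = sqrt(6659 + (122 - 177*3/2)) = sqrt(6659 + (122 - 531/2)) = sqrt(6659 - 287/2) = sqrt(13031/2) = sqrt(26062)/2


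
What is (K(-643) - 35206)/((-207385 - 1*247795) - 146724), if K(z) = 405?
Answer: 34801/601904 ≈ 0.057818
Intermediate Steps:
(K(-643) - 35206)/((-207385 - 1*247795) - 146724) = (405 - 35206)/((-207385 - 1*247795) - 146724) = -34801/((-207385 - 247795) - 146724) = -34801/(-455180 - 146724) = -34801/(-601904) = -34801*(-1/601904) = 34801/601904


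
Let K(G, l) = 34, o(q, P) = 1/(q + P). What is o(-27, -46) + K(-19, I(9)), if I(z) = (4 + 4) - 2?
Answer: 2481/73 ≈ 33.986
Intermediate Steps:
o(q, P) = 1/(P + q)
I(z) = 6 (I(z) = 8 - 2 = 6)
o(-27, -46) + K(-19, I(9)) = 1/(-46 - 27) + 34 = 1/(-73) + 34 = -1/73 + 34 = 2481/73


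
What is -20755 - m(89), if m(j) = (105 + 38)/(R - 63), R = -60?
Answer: -2552722/123 ≈ -20754.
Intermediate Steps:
m(j) = -143/123 (m(j) = (105 + 38)/(-60 - 63) = 143/(-123) = 143*(-1/123) = -143/123)
-20755 - m(89) = -20755 - 1*(-143/123) = -20755 + 143/123 = -2552722/123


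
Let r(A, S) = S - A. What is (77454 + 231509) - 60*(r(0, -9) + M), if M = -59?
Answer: 313043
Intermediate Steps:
(77454 + 231509) - 60*(r(0, -9) + M) = (77454 + 231509) - 60*((-9 - 1*0) - 59) = 308963 - 60*((-9 + 0) - 59) = 308963 - 60*(-9 - 59) = 308963 - 60*(-68) = 308963 + 4080 = 313043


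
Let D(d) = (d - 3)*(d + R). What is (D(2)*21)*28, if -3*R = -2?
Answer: -1568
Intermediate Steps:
R = 2/3 (R = -1/3*(-2) = 2/3 ≈ 0.66667)
D(d) = (-3 + d)*(2/3 + d) (D(d) = (d - 3)*(d + 2/3) = (-3 + d)*(2/3 + d))
(D(2)*21)*28 = ((-2 + 2**2 - 7/3*2)*21)*28 = ((-2 + 4 - 14/3)*21)*28 = -8/3*21*28 = -56*28 = -1568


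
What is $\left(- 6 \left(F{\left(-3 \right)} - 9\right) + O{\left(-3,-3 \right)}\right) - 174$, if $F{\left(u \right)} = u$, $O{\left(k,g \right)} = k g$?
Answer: $-93$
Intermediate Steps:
$O{\left(k,g \right)} = g k$
$\left(- 6 \left(F{\left(-3 \right)} - 9\right) + O{\left(-3,-3 \right)}\right) - 174 = \left(- 6 \left(-3 - 9\right) - -9\right) - 174 = \left(\left(-6\right) \left(-12\right) + 9\right) - 174 = \left(72 + 9\right) - 174 = 81 - 174 = -93$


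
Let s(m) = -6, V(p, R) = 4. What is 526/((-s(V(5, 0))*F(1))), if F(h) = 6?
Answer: 263/18 ≈ 14.611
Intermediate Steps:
526/((-s(V(5, 0))*F(1))) = 526/((-(-6)*6)) = 526/((-1*(-36))) = 526/36 = 526*(1/36) = 263/18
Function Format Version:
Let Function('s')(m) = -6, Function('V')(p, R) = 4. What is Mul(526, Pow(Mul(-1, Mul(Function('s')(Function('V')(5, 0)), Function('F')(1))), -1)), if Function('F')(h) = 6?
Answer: Rational(263, 18) ≈ 14.611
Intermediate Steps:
Mul(526, Pow(Mul(-1, Mul(Function('s')(Function('V')(5, 0)), Function('F')(1))), -1)) = Mul(526, Pow(Mul(-1, Mul(-6, 6)), -1)) = Mul(526, Pow(Mul(-1, -36), -1)) = Mul(526, Pow(36, -1)) = Mul(526, Rational(1, 36)) = Rational(263, 18)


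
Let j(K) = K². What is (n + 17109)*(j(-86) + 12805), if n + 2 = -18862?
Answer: -35452755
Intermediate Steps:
n = -18864 (n = -2 - 18862 = -18864)
(n + 17109)*(j(-86) + 12805) = (-18864 + 17109)*((-86)² + 12805) = -1755*(7396 + 12805) = -1755*20201 = -35452755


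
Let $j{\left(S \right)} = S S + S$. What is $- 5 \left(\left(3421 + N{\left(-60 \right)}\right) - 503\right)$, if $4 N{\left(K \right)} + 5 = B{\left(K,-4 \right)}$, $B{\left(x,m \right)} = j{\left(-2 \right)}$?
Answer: $- \frac{58345}{4} \approx -14586.0$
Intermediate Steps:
$j{\left(S \right)} = S + S^{2}$ ($j{\left(S \right)} = S^{2} + S = S + S^{2}$)
$B{\left(x,m \right)} = 2$ ($B{\left(x,m \right)} = - 2 \left(1 - 2\right) = \left(-2\right) \left(-1\right) = 2$)
$N{\left(K \right)} = - \frac{3}{4}$ ($N{\left(K \right)} = - \frac{5}{4} + \frac{1}{4} \cdot 2 = - \frac{5}{4} + \frac{1}{2} = - \frac{3}{4}$)
$- 5 \left(\left(3421 + N{\left(-60 \right)}\right) - 503\right) = - 5 \left(\left(3421 - \frac{3}{4}\right) - 503\right) = - 5 \left(\frac{13681}{4} - 503\right) = \left(-5\right) \frac{11669}{4} = - \frac{58345}{4}$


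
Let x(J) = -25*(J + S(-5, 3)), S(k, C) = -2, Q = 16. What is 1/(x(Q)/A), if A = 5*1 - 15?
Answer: 1/35 ≈ 0.028571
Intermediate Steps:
x(J) = 50 - 25*J (x(J) = -25*(J - 2) = -25*(-2 + J) = 50 - 25*J)
A = -10 (A = 5 - 15 = -10)
1/(x(Q)/A) = 1/((50 - 25*16)/(-10)) = 1/((50 - 400)*(-1/10)) = 1/(-350*(-1/10)) = 1/35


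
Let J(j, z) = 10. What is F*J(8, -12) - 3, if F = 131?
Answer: 1307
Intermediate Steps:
F*J(8, -12) - 3 = 131*10 - 3 = 1310 - 3 = 1307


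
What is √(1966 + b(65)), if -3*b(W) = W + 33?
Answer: 10*√174/3 ≈ 43.970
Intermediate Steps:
b(W) = -11 - W/3 (b(W) = -(W + 33)/3 = -(33 + W)/3 = -11 - W/3)
√(1966 + b(65)) = √(1966 + (-11 - ⅓*65)) = √(1966 + (-11 - 65/3)) = √(1966 - 98/3) = √(5800/3) = 10*√174/3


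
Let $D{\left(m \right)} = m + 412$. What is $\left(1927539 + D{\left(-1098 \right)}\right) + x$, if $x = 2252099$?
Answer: $4178952$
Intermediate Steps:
$D{\left(m \right)} = 412 + m$
$\left(1927539 + D{\left(-1098 \right)}\right) + x = \left(1927539 + \left(412 - 1098\right)\right) + 2252099 = \left(1927539 - 686\right) + 2252099 = 1926853 + 2252099 = 4178952$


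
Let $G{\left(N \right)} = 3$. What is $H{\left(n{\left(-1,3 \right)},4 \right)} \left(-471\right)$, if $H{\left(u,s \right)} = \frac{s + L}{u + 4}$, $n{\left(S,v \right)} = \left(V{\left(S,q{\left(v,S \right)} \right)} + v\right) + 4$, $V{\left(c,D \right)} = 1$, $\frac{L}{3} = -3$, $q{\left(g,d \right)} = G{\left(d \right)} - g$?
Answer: $\frac{785}{4} \approx 196.25$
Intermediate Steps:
$q{\left(g,d \right)} = 3 - g$
$L = -9$ ($L = 3 \left(-3\right) = -9$)
$n{\left(S,v \right)} = 5 + v$ ($n{\left(S,v \right)} = \left(1 + v\right) + 4 = 5 + v$)
$H{\left(u,s \right)} = \frac{-9 + s}{4 + u}$ ($H{\left(u,s \right)} = \frac{s - 9}{u + 4} = \frac{-9 + s}{4 + u}$)
$H{\left(n{\left(-1,3 \right)},4 \right)} \left(-471\right) = \frac{-9 + 4}{4 + \left(5 + 3\right)} \left(-471\right) = \frac{1}{4 + 8} \left(-5\right) \left(-471\right) = \frac{1}{12} \left(-5\right) \left(-471\right) = \left(- \frac{5}{12}\right) \left(-471\right) = \frac{785}{4}$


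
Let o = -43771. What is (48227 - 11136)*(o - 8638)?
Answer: -1943902219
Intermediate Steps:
(48227 - 11136)*(o - 8638) = (48227 - 11136)*(-43771 - 8638) = 37091*(-52409) = -1943902219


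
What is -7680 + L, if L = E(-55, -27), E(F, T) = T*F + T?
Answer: -6222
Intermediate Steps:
E(F, T) = T + F*T (E(F, T) = F*T + T = T + F*T)
L = 1458 (L = -27*(1 - 55) = -27*(-54) = 1458)
-7680 + L = -7680 + 1458 = -6222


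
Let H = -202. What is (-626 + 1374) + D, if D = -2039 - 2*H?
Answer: -887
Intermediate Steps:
D = -1635 (D = -2039 - 2*(-202) = -2039 - 1*(-404) = -2039 + 404 = -1635)
(-626 + 1374) + D = (-626 + 1374) - 1635 = 748 - 1635 = -887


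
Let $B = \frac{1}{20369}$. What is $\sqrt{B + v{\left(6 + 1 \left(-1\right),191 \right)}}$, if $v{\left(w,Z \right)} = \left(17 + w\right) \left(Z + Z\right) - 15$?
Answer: $\frac{\sqrt{3480563914998}}{20369} \approx 91.591$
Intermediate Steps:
$v{\left(w,Z \right)} = -15 + 2 Z \left(17 + w\right)$ ($v{\left(w,Z \right)} = \left(17 + w\right) 2 Z - 15 = 2 Z \left(17 + w\right) - 15 = -15 + 2 Z \left(17 + w\right)$)
$B = \frac{1}{20369} \approx 4.9094 \cdot 10^{-5}$
$\sqrt{B + v{\left(6 + 1 \left(-1\right),191 \right)}} = \sqrt{\frac{1}{20369} + \left(-15 + 34 \cdot 191 + 2 \cdot 191 \left(6 + 1 \left(-1\right)\right)\right)} = \sqrt{\frac{1}{20369} + \left(-15 + 6494 + 2 \cdot 191 \left(6 - 1\right)\right)} = \sqrt{\frac{1}{20369} + \left(-15 + 6494 + 2 \cdot 191 \cdot 5\right)} = \sqrt{\frac{1}{20369} + \left(-15 + 6494 + 1910\right)} = \sqrt{\frac{1}{20369} + 8389} = \sqrt{\frac{170875542}{20369}} = \frac{\sqrt{3480563914998}}{20369}$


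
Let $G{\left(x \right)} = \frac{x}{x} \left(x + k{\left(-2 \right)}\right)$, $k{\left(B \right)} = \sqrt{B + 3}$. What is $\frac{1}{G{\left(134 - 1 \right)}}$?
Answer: $\frac{1}{134} \approx 0.0074627$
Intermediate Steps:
$k{\left(B \right)} = \sqrt{3 + B}$
$G{\left(x \right)} = 1 + x$ ($G{\left(x \right)} = \frac{x}{x} \left(x + \sqrt{3 - 2}\right) = 1 \left(x + \sqrt{1}\right) = 1 \left(x + 1\right) = 1 \left(1 + x\right) = 1 + x$)
$\frac{1}{G{\left(134 - 1 \right)}} = \frac{1}{1 + \left(134 - 1\right)} = \frac{1}{1 + 133} = \frac{1}{134}$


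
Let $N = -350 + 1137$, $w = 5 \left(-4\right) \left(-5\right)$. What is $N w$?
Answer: $78700$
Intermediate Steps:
$w = 100$ ($w = \left(-20\right) \left(-5\right) = 100$)
$N = 787$
$N w = 787 \cdot 100 = 78700$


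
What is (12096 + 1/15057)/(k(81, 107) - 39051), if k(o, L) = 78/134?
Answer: -12202674691/39394803546 ≈ -0.30975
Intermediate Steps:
k(o, L) = 39/67 (k(o, L) = 78*(1/134) = 39/67)
(12096 + 1/15057)/(k(81, 107) - 39051) = (12096 + 1/15057)/(39/67 - 39051) = (12096 + 1/15057)/(-2616378/67) = (182129473/15057)*(-67/2616378) = -12202674691/39394803546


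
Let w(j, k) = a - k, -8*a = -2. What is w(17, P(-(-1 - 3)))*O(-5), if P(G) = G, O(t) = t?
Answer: 75/4 ≈ 18.750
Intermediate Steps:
a = ¼ (a = -⅛*(-2) = ¼ ≈ 0.25000)
w(j, k) = ¼ - k
w(17, P(-(-1 - 3)))*O(-5) = (¼ - (-1)*(-1 - 3))*(-5) = (¼ - (-1)*(-4))*(-5) = (¼ - 1*4)*(-5) = (¼ - 4)*(-5) = -15/4*(-5) = 75/4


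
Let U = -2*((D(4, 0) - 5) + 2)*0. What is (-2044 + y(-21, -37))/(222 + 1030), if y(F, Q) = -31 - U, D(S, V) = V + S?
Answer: -2075/1252 ≈ -1.6573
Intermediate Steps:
D(S, V) = S + V
U = 0 (U = -2*(((4 + 0) - 5) + 2)*0 = -2*((4 - 5) + 2)*0 = -2*(-1 + 2)*0 = -2*1*0 = -2*0 = 0)
y(F, Q) = -31 (y(F, Q) = -31 - 1*0 = -31 + 0 = -31)
(-2044 + y(-21, -37))/(222 + 1030) = (-2044 - 31)/(222 + 1030) = -2075/1252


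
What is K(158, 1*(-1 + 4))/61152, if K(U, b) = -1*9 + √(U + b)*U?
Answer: -3/20384 + 79*√161/30576 ≈ 0.032637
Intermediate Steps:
K(U, b) = -9 + U*√(U + b)
K(158, 1*(-1 + 4))/61152 = (-9 + 158*√(158 + 1*(-1 + 4)))/61152 = (-9 + 158*√(158 + 1*3))*(1/61152) = (-9 + 158*√(158 + 3))*(1/61152) = (-9 + 158*√161)*(1/61152) = -3/20384 + 79*√161/30576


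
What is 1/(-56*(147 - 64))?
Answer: -1/4648 ≈ -0.00021515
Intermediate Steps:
1/(-56*(147 - 64)) = 1/(-56*83) = 1/(-4648) = -1/4648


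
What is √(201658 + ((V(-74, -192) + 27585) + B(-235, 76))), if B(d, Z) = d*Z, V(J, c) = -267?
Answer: 2*√52779 ≈ 459.47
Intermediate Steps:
B(d, Z) = Z*d
√(201658 + ((V(-74, -192) + 27585) + B(-235, 76))) = √(201658 + ((-267 + 27585) + 76*(-235))) = √(201658 + (27318 - 17860)) = √(201658 + 9458) = √211116 = 2*√52779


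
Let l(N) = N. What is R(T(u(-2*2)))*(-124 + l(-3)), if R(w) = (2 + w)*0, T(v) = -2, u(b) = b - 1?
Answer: 0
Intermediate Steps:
u(b) = -1 + b
R(w) = 0
R(T(u(-2*2)))*(-124 + l(-3)) = 0*(-124 - 3) = 0*(-127) = 0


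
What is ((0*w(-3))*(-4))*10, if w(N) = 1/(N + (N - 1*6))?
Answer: 0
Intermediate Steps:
w(N) = 1/(-6 + 2*N) (w(N) = 1/(N + (N - 6)) = 1/(N + (-6 + N)) = 1/(-6 + 2*N))
((0*w(-3))*(-4))*10 = ((0*(1/(2*(-3 - 3))))*(-4))*10 = ((0*((1/2)/(-6)))*(-4))*10 = ((0*((1/2)*(-1/6)))*(-4))*10 = ((0*(-1/12))*(-4))*10 = (0*(-4))*10 = 0*10 = 0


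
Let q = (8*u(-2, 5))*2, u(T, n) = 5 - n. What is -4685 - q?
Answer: -4685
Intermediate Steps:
q = 0 (q = (8*(5 - 1*5))*2 = (8*(5 - 5))*2 = (8*0)*2 = 0*2 = 0)
-4685 - q = -4685 - 1*0 = -4685 + 0 = -4685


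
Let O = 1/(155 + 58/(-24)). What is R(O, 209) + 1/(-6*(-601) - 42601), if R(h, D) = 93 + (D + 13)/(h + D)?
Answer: 37937640232/403325285 ≈ 94.062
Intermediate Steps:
O = 12/1831 (O = 1/(155 + 58*(-1/24)) = 1/(155 - 29/12) = 1/(1831/12) = 12/1831 ≈ 0.0065538)
R(h, D) = 93 + (13 + D)/(D + h)
R(O, 209) + 1/(-6*(-601) - 42601) = (13 + 93*(12/1831) + 94*209)/(209 + 12/1831) + 1/(-6*(-601) - 42601) = (13 + 1116/1831 + 19646)/(382691/1831) + 1/(3606 - 42601) = (1831/382691)*(35996745/1831) + 1/(-38995) = 972885/10343 - 1/38995 = 37937640232/403325285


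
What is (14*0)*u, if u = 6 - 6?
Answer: 0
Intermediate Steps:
u = 0
(14*0)*u = (14*0)*0 = 0*0 = 0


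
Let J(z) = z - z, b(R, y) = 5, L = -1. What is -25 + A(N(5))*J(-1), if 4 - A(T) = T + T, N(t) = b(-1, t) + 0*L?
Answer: -25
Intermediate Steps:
J(z) = 0
N(t) = 5 (N(t) = 5 + 0*(-1) = 5 + 0 = 5)
A(T) = 4 - 2*T (A(T) = 4 - (T + T) = 4 - 2*T)
-25 + A(N(5))*J(-1) = -25 + (4 - 2*5)*0 = -25 + (4 - 10)*0 = -25 - 6*0 = -25 + 0 = -25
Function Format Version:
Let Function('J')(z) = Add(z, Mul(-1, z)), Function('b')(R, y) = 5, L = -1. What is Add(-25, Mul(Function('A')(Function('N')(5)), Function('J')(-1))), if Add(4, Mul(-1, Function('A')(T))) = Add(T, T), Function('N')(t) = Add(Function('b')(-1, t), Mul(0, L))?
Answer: -25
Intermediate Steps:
Function('J')(z) = 0
Function('N')(t) = 5 (Function('N')(t) = Add(5, Mul(0, -1)) = Add(5, 0) = 5)
Function('A')(T) = Add(4, Mul(-2, T)) (Function('A')(T) = Add(4, Mul(-1, Add(T, T))) = Add(4, Mul(-1, Mul(2, T))) = Add(4, Mul(-2, T)))
Add(-25, Mul(Function('A')(Function('N')(5)), Function('J')(-1))) = Add(-25, Mul(Add(4, Mul(-2, 5)), 0)) = Add(-25, Mul(Add(4, -10), 0)) = Add(-25, Mul(-6, 0)) = Add(-25, 0) = -25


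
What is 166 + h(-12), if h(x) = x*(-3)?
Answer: 202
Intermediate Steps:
h(x) = -3*x
166 + h(-12) = 166 - 3*(-12) = 166 + 36 = 202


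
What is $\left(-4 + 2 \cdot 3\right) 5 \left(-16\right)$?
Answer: $-160$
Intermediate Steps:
$\left(-4 + 2 \cdot 3\right) 5 \left(-16\right) = \left(-4 + 6\right) 5 \left(-16\right) = 2 \cdot 5 \left(-16\right) = 10 \left(-16\right) = -160$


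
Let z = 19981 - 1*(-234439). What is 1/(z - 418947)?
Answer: -1/164527 ≈ -6.0780e-6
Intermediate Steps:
z = 254420 (z = 19981 + 234439 = 254420)
1/(z - 418947) = 1/(254420 - 418947) = 1/(-164527) = -1/164527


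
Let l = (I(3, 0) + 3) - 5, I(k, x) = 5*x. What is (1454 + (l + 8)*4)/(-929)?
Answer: -1478/929 ≈ -1.5910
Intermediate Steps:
l = -2 (l = (5*0 + 3) - 5 = (0 + 3) - 5 = 3 - 5 = -2)
(1454 + (l + 8)*4)/(-929) = (1454 + (-2 + 8)*4)/(-929) = -(1454 + 6*4)/929 = -(1454 + 24)/929 = -1/929*1478 = -1478/929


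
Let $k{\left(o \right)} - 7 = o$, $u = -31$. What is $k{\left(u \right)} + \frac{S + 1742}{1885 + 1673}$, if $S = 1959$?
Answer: $- \frac{81691}{3558} \approx -22.96$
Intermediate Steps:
$k{\left(o \right)} = 7 + o$
$k{\left(u \right)} + \frac{S + 1742}{1885 + 1673} = \left(7 - 31\right) + \frac{1959 + 1742}{1885 + 1673} = -24 + \frac{3701}{3558} = - \frac{81691}{3558}$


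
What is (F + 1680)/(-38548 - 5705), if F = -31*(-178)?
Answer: -7198/44253 ≈ -0.16266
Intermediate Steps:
F = 5518
(F + 1680)/(-38548 - 5705) = (5518 + 1680)/(-38548 - 5705) = 7198/(-44253) = 7198*(-1/44253) = -7198/44253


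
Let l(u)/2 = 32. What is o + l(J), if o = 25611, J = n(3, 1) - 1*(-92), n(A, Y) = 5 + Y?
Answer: 25675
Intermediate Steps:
J = 98 (J = (5 + 1) - 1*(-92) = 6 + 92 = 98)
l(u) = 64 (l(u) = 2*32 = 64)
o + l(J) = 25611 + 64 = 25675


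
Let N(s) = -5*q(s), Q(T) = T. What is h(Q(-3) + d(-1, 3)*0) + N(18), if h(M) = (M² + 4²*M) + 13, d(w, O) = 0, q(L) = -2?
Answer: -16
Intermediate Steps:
N(s) = 10 (N(s) = -5*(-2) = 10)
h(M) = 13 + M² + 16*M (h(M) = (M² + 16*M) + 13 = 13 + M² + 16*M)
h(Q(-3) + d(-1, 3)*0) + N(18) = (13 + (-3 + 0*0)² + 16*(-3 + 0*0)) + 10 = (13 + (-3 + 0)² + 16*(-3 + 0)) + 10 = (13 + (-3)² + 16*(-3)) + 10 = (13 + 9 - 48) + 10 = -26 + 10 = -16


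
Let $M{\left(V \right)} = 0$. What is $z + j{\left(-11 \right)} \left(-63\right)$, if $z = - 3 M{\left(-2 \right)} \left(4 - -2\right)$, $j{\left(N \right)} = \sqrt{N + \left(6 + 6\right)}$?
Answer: $-63$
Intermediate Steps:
$j{\left(N \right)} = \sqrt{12 + N}$ ($j{\left(N \right)} = \sqrt{N + 12} = \sqrt{12 + N}$)
$z = 0$ ($z = \left(-3\right) 0 \left(4 - -2\right) = 0 \left(4 + 2\right) = 0 \cdot 6 = 0$)
$z + j{\left(-11 \right)} \left(-63\right) = 0 + \sqrt{12 - 11} \left(-63\right) = 0 + \sqrt{1} \left(-63\right) = 0 + 1 \left(-63\right) = 0 - 63 = -63$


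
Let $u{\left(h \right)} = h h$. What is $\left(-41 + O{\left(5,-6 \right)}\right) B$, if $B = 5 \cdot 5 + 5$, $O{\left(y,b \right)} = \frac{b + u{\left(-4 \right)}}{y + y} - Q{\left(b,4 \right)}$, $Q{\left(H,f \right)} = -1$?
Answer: $-1170$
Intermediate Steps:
$u{\left(h \right)} = h^{2}$
$O{\left(y,b \right)} = 1 + \frac{16 + b}{2 y}$ ($O{\left(y,b \right)} = \frac{b + \left(-4\right)^{2}}{y + y} - -1 = \frac{b + 16}{2 y} + 1 = \left(16 + b\right) \frac{1}{2 y} + 1 = \frac{16 + b}{2 y} + 1 = 1 + \frac{16 + b}{2 y}$)
$B = 30$ ($B = 25 + 5 = 30$)
$\left(-41 + O{\left(5,-6 \right)}\right) B = \left(-41 + \frac{8 + 5 + \frac{1}{2} \left(-6\right)}{5}\right) 30 = \left(-41 + \frac{8 + 5 - 3}{5}\right) 30 = \left(-41 + \frac{1}{5} \cdot 10\right) 30 = \left(-41 + 2\right) 30 = \left(-39\right) 30 = -1170$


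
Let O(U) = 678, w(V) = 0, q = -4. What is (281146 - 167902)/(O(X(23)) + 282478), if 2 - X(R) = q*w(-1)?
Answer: 28311/70789 ≈ 0.39993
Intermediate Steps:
X(R) = 2 (X(R) = 2 - (-4)*0 = 2 - 1*0 = 2 + 0 = 2)
(281146 - 167902)/(O(X(23)) + 282478) = (281146 - 167902)/(678 + 282478) = 113244/283156 = 113244*(1/283156) = 28311/70789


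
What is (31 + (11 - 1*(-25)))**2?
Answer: 4489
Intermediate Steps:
(31 + (11 - 1*(-25)))**2 = (31 + (11 + 25))**2 = (31 + 36)**2 = 67**2 = 4489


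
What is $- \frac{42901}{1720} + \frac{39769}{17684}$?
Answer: $- \frac{172564651}{7604120} \approx -22.694$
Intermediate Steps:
$- \frac{42901}{1720} + \frac{39769}{17684} = - \frac{172564651}{7604120}$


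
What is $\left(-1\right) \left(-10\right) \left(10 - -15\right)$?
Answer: $250$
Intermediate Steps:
$\left(-1\right) \left(-10\right) \left(10 - -15\right) = 10 \left(10 + 15\right) = 10 \cdot 25 = 250$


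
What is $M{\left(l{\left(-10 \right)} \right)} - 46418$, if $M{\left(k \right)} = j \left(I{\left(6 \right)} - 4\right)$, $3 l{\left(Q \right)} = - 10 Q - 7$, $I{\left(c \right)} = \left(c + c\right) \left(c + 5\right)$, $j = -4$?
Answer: $-46930$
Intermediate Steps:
$I{\left(c \right)} = 2 c \left(5 + c\right)$
$l{\left(Q \right)} = - \frac{7}{3} - \frac{10 Q}{3}$ ($l{\left(Q \right)} = \frac{- 10 Q - 7}{3} = \frac{-7 - 10 Q}{3} = - \frac{7}{3} - \frac{10 Q}{3}$)
$M{\left(k \right)} = -512$ ($M{\left(k \right)} = - 4 \left(2 \cdot 6 \left(5 + 6\right) - 4\right) = - 4 \left(2 \cdot 6 \cdot 11 - 4\right) = - 4 \left(132 - 4\right) = \left(-4\right) 128 = -512$)
$M{\left(l{\left(-10 \right)} \right)} - 46418 = -512 - 46418 = -46930$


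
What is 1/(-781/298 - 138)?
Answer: -298/41905 ≈ -0.0071113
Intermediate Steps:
1/(-781/298 - 138) = 1/(-41905/298) = -298/41905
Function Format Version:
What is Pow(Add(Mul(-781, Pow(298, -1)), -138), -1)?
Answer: Rational(-298, 41905) ≈ -0.0071113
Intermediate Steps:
Pow(Add(Mul(-781, Pow(298, -1)), -138), -1) = Pow(Add(Mul(-781, Rational(1, 298)), -138), -1) = Pow(Add(Rational(-781, 298), -138), -1) = Pow(Rational(-41905, 298), -1) = Rational(-298, 41905)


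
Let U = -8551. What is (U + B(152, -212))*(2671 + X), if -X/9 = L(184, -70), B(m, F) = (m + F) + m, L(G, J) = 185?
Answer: -8509754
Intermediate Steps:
B(m, F) = F + 2*m (B(m, F) = (F + m) + m = F + 2*m)
X = -1665 (X = -9*185 = -1665)
(U + B(152, -212))*(2671 + X) = (-8551 + (-212 + 2*152))*(2671 - 1665) = (-8551 + (-212 + 304))*1006 = (-8551 + 92)*1006 = -8459*1006 = -8509754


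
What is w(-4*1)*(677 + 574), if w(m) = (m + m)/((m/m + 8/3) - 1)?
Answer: -3753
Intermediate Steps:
w(m) = 3*m/4 (w(m) = (2*m)/((1 + 8*(⅓)) - 1) = (2*m)/((1 + 8/3) - 1) = (2*m)/(11/3 - 1) = (2*m)/(8/3) = (2*m)*(3/8) = 3*m/4)
w(-4*1)*(677 + 574) = (3*(-4*1)/4)*(677 + 574) = ((¾)*(-4))*1251 = -3*1251 = -3753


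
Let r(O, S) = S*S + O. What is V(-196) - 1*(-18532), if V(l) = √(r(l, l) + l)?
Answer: 18532 + 14*√194 ≈ 18727.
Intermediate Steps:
r(O, S) = O + S² (r(O, S) = S² + O = O + S²)
V(l) = √(l² + 2*l) (V(l) = √((l + l²) + l) = √(l² + 2*l))
V(-196) - 1*(-18532) = √(-196*(2 - 196)) - 1*(-18532) = √(-196*(-194)) + 18532 = √38024 + 18532 = 14*√194 + 18532 = 18532 + 14*√194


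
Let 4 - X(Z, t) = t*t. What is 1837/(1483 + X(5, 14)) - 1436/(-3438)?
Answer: 4084741/2219229 ≈ 1.8406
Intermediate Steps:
X(Z, t) = 4 - t² (X(Z, t) = 4 - t*t = 4 - t²)
1837/(1483 + X(5, 14)) - 1436/(-3438) = 1837/(1483 + (4 - 1*14²)) - 1436/(-3438) = 1837/(1483 + (4 - 1*196)) - 1436*(-1/3438) = 1837/(1483 + (4 - 196)) + 718/1719 = 1837/(1483 - 192) + 718/1719 = 1837/1291 + 718/1719 = 4084741/2219229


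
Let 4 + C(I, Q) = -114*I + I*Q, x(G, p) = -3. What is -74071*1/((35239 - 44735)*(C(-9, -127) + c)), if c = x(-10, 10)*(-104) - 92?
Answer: 74071/22647960 ≈ 0.0032705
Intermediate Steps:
C(I, Q) = -4 - 114*I + I*Q (C(I, Q) = -4 + (-114*I + I*Q) = -4 - 114*I + I*Q)
c = 220 (c = -3*(-104) - 92 = 312 - 92 = 220)
-74071*1/((35239 - 44735)*(C(-9, -127) + c)) = -74071*1/((35239 - 44735)*((-4 - 114*(-9) - 9*(-127)) + 220)) = -74071*(-1/(9496*((-4 + 1026 + 1143) + 220))) = -74071*(-1/(9496*(2165 + 220))) = -74071/((-9496*2385)) = -74071/(-22647960) = -74071*(-1/22647960) = 74071/22647960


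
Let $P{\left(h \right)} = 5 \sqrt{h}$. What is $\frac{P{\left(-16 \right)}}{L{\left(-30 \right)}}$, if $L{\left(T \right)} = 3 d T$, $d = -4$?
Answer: $\frac{i}{18} \approx 0.055556 i$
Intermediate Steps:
$L{\left(T \right)} = - 12 T$ ($L{\left(T \right)} = 3 \left(-4\right) T = - 12 T$)
$\frac{P{\left(-16 \right)}}{L{\left(-30 \right)}} = \frac{5 \sqrt{-16}}{\left(-12\right) \left(-30\right)} = \frac{5 \cdot 4 i}{360} = 20 i \frac{1}{360} = \frac{i}{18}$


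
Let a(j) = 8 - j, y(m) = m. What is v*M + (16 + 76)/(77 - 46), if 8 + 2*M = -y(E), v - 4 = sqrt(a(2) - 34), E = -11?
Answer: 278/31 + 3*I*sqrt(7) ≈ 8.9677 + 7.9373*I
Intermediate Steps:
v = 4 + 2*I*sqrt(7) (v = 4 + sqrt((8 - 1*2) - 34) = 4 + sqrt((8 - 2) - 34) = 4 + sqrt(6 - 34) = 4 + sqrt(-28) = 4 + 2*I*sqrt(7) ≈ 4.0 + 5.2915*I)
M = 3/2 (M = -4 + (-1*(-11))/2 = -4 + (1/2)*11 = -4 + 11/2 = 3/2 ≈ 1.5000)
v*M + (16 + 76)/(77 - 46) = (4 + 2*I*sqrt(7))*(3/2) + (16 + 76)/(77 - 46) = (6 + 3*I*sqrt(7)) + 92/31 = 278/31 + 3*I*sqrt(7)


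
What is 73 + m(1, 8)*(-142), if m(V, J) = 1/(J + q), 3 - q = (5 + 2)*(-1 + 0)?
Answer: 586/9 ≈ 65.111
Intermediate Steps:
q = 10 (q = 3 - (5 + 2)*(-1 + 0) = 3 - 7*(-1) = 3 - 1*(-7) = 3 + 7 = 10)
m(V, J) = 1/(10 + J) (m(V, J) = 1/(J + 10) = 1/(10 + J))
73 + m(1, 8)*(-142) = 73 - 142/(10 + 8) = 73 - 142/18 = 73 + (1/18)*(-142) = 73 - 71/9 = 586/9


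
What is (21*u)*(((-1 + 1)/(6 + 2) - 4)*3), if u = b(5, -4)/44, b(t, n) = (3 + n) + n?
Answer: 315/11 ≈ 28.636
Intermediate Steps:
b(t, n) = 3 + 2*n
u = -5/44 (u = (3 + 2*(-4))/44 = (3 - 8)*(1/44) = -5*1/44 = -5/44 ≈ -0.11364)
(21*u)*(((-1 + 1)/(6 + 2) - 4)*3) = (21*(-5/44))*(((-1 + 1)/(6 + 2) - 4)*3) = -105*(0/8 - 4)*3/44 = -105*(0*(⅛) - 4)*3/44 = -105*(0 - 4)*3/44 = -(-105)*3/11 = -105/44*(-12) = 315/11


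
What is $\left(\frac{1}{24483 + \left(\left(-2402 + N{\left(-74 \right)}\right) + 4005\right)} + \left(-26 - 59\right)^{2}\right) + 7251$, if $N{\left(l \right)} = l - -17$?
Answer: $\frac{376795805}{26029} \approx 14476.0$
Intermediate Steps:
$N{\left(l \right)} = 17 + l$ ($N{\left(l \right)} = l + 17 = 17 + l$)
$\left(\frac{1}{24483 + \left(\left(-2402 + N{\left(-74 \right)}\right) + 4005\right)} + \left(-26 - 59\right)^{2}\right) + 7251 = \left(\frac{1}{24483 + \left(\left(-2402 + \left(17 - 74\right)\right) + 4005\right)} + \left(-26 - 59\right)^{2}\right) + 7251 = \left(\frac{1}{24483 + \left(\left(-2402 - 57\right) + 4005\right)} + \left(-85\right)^{2}\right) + 7251 = \left(\frac{1}{24483 + \left(-2459 + 4005\right)} + 7225\right) + 7251 = \left(\frac{1}{24483 + 1546} + 7225\right) + 7251 = \left(\frac{1}{26029} + 7225\right) + 7251 = \frac{188059526}{26029} + 7251 = \frac{376795805}{26029}$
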